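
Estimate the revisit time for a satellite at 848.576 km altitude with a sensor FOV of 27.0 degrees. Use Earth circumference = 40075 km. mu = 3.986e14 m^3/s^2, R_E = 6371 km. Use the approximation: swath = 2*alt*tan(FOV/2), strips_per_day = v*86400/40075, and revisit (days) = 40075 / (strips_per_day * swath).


swath = 2*848.576*tan(0.2356194) = 407.4501 km
v = sqrt(mu/r) = 7430.4104 m/s = 7.4304 km/s
strips/day = v*86400/40075 = 7.4304*86400/40075 = 16.0196
coverage/day = strips * swath = 16.0196 * 407.4501 = 6527.2086 km
revisit = 40075 / 6527.2086 = 6.1397 days

6.1397 days


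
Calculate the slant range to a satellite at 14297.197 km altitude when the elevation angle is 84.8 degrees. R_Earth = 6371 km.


h = 14297.197 km, el = 84.8 deg
d = -R_E*sin(el) + sqrt((R_E*sin(el))^2 + 2*R_E*h + h^2)
d = -6371.0000*sin(1.4800) + sqrt((6371.0000*0.9958844)^2 + 2*6371.0000*14297.197 + 14297.197^2)
d = 14315.3501 km

14315.3501 km


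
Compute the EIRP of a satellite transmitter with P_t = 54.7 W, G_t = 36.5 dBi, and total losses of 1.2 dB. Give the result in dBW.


Pt = 54.7 W = 17.3799 dBW
EIRP = Pt_dBW + Gt - losses = 17.3799 + 36.5 - 1.2 = 52.6799 dBW

52.6799 dBW


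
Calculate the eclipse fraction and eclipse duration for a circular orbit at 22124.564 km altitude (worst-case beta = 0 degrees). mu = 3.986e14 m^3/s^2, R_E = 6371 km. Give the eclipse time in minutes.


r = 28495.5640 km
T = 797.8585 min
Eclipse fraction = arcsin(R_E/r)/pi = arcsin(6371.0000/28495.5640)/pi
= arcsin(0.2235787)/pi = 0.07177396
Eclipse duration = 0.07177396 * 797.8585 = 57.2655 min

57.2655 minutes


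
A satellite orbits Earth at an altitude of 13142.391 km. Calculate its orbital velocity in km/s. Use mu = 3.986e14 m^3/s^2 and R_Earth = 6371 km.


r = R_E + alt = 6371.0 + 13142.391 = 19513.3910 km = 1.9513391e+07 m
v = sqrt(mu/r) = sqrt(3.986e14 / 1.9513391e+07) = 4519.6237 m/s = 4.5196 km/s

4.5196 km/s


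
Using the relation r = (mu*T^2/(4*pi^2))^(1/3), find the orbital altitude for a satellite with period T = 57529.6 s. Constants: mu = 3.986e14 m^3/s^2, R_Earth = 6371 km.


T = 57529.6 s
r = (mu*T^2/(4*pi^2))^(1/3) = (3.986e14 * 57529.6^2 / (4*pi^2))^(1/3)
r = 3.2209706e+07 m = 32209.7056 km
alt = r - R_E = 32209.7056 - 6371 = 25838.7056 km

25838.7056 km


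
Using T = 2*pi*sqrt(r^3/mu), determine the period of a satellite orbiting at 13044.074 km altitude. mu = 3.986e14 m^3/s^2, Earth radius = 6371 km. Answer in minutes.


r = 19415.0740 km = 1.9415074e+07 m
T = 2*pi*sqrt(r^3/mu) = 2*pi*sqrt(7.318417e+21 / 3.986e14)
T = 26922.7734 s = 448.7129 min

448.7129 minutes


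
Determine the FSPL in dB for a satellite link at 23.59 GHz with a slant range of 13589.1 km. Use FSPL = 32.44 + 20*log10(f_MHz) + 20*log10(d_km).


f = 23.59 GHz = 23590.0000 MHz
d = 13589.1 km
FSPL = 32.44 + 20*log10(23590.0000) + 20*log10(13589.1)
FSPL = 32.44 + 87.4546 + 82.6638
FSPL = 202.5584 dB

202.5584 dB


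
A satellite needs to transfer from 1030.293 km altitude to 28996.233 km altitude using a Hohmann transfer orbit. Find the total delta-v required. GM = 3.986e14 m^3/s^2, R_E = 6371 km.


r1 = 7401.2930 km = 7.401293e+06 m
r2 = 35367.2330 km = 3.5367233e+07 m
dv1 = sqrt(mu/r1)*(sqrt(2*r2/(r1+r2)) - 1) = 2099.1176 m/s
dv2 = sqrt(mu/r2)*(1 - sqrt(2*r1/(r1+r2))) = 1382.0947 m/s
total dv = |dv1| + |dv2| = 2099.1176 + 1382.0947 = 3481.2123 m/s = 3.4812 km/s

3.4812 km/s


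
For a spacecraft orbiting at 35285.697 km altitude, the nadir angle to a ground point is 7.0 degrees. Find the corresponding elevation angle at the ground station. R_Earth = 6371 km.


r = R_E + alt = 41656.6970 km
Law of sines in the satellite / Earth-center / ground-point triangle:
  sin(nadir)/R_E = sin(90 + el)/r  =>  cos(el) = (r/R_E)*sin(nadir)
cos(el) = (41656.6970 / 6371.0000) * sin(7.0 deg) = 0.796841
el = arccos(0.796841) = 37.1705 deg
(Earth-central angle = 90 - nadir - el = 45.8295 deg)

37.1705 degrees


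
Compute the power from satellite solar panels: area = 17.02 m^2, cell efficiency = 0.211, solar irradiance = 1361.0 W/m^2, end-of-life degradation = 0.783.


P = area * eta * S * degradation
P = 17.02 * 0.211 * 1361.0 * 0.783
P = 3827.0303 W

3827.0303 W


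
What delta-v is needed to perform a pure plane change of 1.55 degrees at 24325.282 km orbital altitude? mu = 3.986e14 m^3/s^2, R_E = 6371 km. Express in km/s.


r = 30696.2820 km = 3.0696282e+07 m
V = sqrt(mu/r) = 3603.5102 m/s
di = 1.55 deg = 0.0270526 rad
dV = 2*V*sin(di/2) = 2*3603.5102*sin(0.0135263)
dV = 97.4814 m/s = 0.09748136 km/s

0.0975 km/s


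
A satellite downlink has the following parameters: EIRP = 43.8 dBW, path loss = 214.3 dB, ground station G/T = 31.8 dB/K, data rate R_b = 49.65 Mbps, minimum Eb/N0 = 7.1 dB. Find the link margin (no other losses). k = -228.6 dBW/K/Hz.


C/N0 = EIRP - FSPL + G/T - k = 43.8 - 214.3 + 31.8 - (-228.6)
C/N0 = 89.9000 dB-Hz
R_b = 49.65 Mbps = 4.965e+07 bps -> 10*log10(R_b) = 76.9592 dB-Hz
Eb/N0 = C/N0 - 10*log10(R_b) = 89.9000 - 76.9592 = 12.9408 dB
Margin = Eb/N0 - Eb/N0_req = 12.9408 - 7.1 = 5.8408 dB (link closes)

5.8408 dB


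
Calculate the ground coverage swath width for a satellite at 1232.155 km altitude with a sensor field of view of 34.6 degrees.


FOV = 34.6 deg = 0.6038839 rad
swath = 2 * alt * tan(FOV/2) = 2 * 1232.155 * tan(0.301942)
swath = 2 * 1232.155 * 0.3114653
swath = 767.5471 km

767.5471 km


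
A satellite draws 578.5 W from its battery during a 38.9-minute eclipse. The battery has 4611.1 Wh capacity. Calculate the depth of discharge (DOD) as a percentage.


E_used = P * t / 60 = 578.5 * 38.9 / 60 = 375.0608 Wh
DOD = E_used / E_total * 100 = 375.0608 / 4611.1 * 100
DOD = 8.1339 %

8.1339 %


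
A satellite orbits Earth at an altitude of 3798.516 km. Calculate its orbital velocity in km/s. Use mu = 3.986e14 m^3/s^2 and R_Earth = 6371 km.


r = R_E + alt = 6371.0 + 3798.516 = 10169.5160 km = 1.0169516e+07 m
v = sqrt(mu/r) = sqrt(3.986e14 / 1.0169516e+07) = 6260.6367 m/s = 6.2606 km/s

6.2606 km/s


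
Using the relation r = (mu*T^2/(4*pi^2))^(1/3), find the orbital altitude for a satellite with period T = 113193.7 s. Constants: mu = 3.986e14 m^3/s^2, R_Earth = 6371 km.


T = 113193.7 s
r = (mu*T^2/(4*pi^2))^(1/3) = (3.986e14 * 113193.7^2 / (4*pi^2))^(1/3)
r = 5.0575559e+07 m = 50575.5588 km
alt = r - R_E = 50575.5588 - 6371 = 44204.5588 km

44204.5588 km


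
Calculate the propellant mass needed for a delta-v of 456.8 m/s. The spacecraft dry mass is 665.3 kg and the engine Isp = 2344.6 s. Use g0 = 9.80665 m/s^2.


ve = Isp * g0 = 2344.6 * 9.80665 = 22992.671590 m/s
mass ratio = exp(dv/ve) = exp(456.8/22992.671590) = 1.02006587
m_prop = m_dry * (mr - 1) = 665.3 * (1.02006587 - 1)
m_prop = 13.3498 kg

13.3498 kg


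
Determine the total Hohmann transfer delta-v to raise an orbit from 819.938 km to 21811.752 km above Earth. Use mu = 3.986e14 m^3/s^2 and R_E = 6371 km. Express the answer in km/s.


r1 = 7190.9380 km = 7.190938e+06 m
r2 = 28182.7520 km = 2.8182752e+07 m
dv1 = sqrt(mu/r1)*(sqrt(2*r2/(r1+r2)) - 1) = 1952.9588 m/s
dv2 = sqrt(mu/r2)*(1 - sqrt(2*r1/(r1+r2))) = 1362.7971 m/s
total dv = |dv1| + |dv2| = 1952.9588 + 1362.7971 = 3315.7560 m/s = 3.3158 km/s

3.3158 km/s


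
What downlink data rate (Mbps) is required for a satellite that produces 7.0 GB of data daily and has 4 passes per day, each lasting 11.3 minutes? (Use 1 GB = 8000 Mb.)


total contact time = 4 * 11.3 * 60 = 2712.0000 s
data = 7.0 GB = 56000.0000 Mb
rate = 56000.0000 / 2712.0000 = 20.6490 Mbps

20.6490 Mbps


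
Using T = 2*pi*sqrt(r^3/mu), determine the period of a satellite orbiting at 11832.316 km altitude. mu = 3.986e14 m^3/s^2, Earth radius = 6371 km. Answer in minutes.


r = 18203.3160 km = 1.8203316e+07 m
T = 2*pi*sqrt(r^3/mu) = 2*pi*sqrt(6.0318638e+21 / 3.986e14)
T = 24442.0137 s = 407.3669 min

407.3669 minutes


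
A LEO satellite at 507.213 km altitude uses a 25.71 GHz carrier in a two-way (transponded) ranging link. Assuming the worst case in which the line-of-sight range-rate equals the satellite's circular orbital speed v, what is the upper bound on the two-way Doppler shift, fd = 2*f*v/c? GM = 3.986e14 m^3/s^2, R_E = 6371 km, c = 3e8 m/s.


r = 6.878213e+06 m
v = sqrt(mu/r) = 7612.5619 m/s (worst-case radial velocity)
f = 25.71 GHz = 2.571e+10 Hz
fd = 2*f*v/c = 2*2.571e+10*7612.5619/3.0e+08
fd = 1.3047931e+06 Hz

1.3048e+06 Hz


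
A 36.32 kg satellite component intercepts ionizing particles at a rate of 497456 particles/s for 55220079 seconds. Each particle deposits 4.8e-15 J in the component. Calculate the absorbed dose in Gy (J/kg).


Total energy deposited = rate * time * E_per
  = 497456 * 55220079 * 4.8e-15 = 0.1318539 J
Dose = E_total / mass = 0.1318539 / 36.32
Dose = 0.003630338 Gy

0.0036 Gy


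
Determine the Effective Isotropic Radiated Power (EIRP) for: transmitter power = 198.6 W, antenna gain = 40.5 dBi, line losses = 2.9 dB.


Pt = 198.6 W = 22.9798 dBW
EIRP = Pt_dBW + Gt - losses = 22.9798 + 40.5 - 2.9 = 60.5798 dBW

60.5798 dBW


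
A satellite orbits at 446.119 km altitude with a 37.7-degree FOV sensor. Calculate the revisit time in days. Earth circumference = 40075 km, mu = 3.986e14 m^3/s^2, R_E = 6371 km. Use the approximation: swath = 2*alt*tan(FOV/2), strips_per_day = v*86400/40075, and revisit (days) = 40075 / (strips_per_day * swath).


swath = 2*446.119*tan(0.3289946) = 304.6117 km
v = sqrt(mu/r) = 7646.5971 m/s = 7.6466 km/s
strips/day = v*86400/40075 = 7.6466*86400/40075 = 16.4857
coverage/day = strips * swath = 16.4857 * 304.6117 = 5021.7492 km
revisit = 40075 / 5021.7492 = 7.9803 days

7.9803 days


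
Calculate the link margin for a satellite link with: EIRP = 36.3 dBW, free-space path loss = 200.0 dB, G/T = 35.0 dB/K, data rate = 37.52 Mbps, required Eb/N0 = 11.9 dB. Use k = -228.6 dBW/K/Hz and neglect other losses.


C/N0 = EIRP - FSPL + G/T - k = 36.3 - 200.0 + 35.0 - (-228.6)
C/N0 = 99.9000 dB-Hz
R_b = 37.52 Mbps = 3.752e+07 bps -> 10*log10(R_b) = 75.7426 dB-Hz
Eb/N0 = C/N0 - 10*log10(R_b) = 99.9000 - 75.7426 = 24.1574 dB
Margin = Eb/N0 - Eb/N0_req = 24.1574 - 11.9 = 12.2574 dB (link closes)

12.2574 dB


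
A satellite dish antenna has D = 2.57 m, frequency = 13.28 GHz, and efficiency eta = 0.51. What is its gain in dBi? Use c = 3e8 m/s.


lambda = c/f = 3e8 / 1.328e+10 = 0.02259036 m
G = eta*(pi*D/lambda)^2 = 0.51*(pi*2.57/0.02259036)^2
G = 65146.3081 (linear)
G = 10*log10(65146.3081) = 48.1389 dBi

48.1389 dBi


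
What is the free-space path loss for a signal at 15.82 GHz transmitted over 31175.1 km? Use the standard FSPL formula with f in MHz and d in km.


f = 15.82 GHz = 15820.0000 MHz
d = 31175.1 km
FSPL = 32.44 + 20*log10(15820.0000) + 20*log10(31175.1)
FSPL = 32.44 + 83.9841 + 89.8762
FSPL = 206.3003 dB

206.3003 dB


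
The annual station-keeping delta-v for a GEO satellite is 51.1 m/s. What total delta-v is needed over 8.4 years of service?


dV = rate * years = 51.1 * 8.4
dV = 429.2400 m/s

429.2400 m/s


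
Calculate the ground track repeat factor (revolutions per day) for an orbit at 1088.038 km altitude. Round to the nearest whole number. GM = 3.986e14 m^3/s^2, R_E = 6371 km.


r = 7.459038e+06 m
T = 2*pi*sqrt(r^3/mu) = 6411.1428 s = 106.8524 min
revs/day = 1440 / 106.8524 = 13.4765
Rounded: 13 revolutions per day

13 revolutions per day


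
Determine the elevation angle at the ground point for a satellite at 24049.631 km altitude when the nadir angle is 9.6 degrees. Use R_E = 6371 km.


r = R_E + alt = 30420.6310 km
Law of sines in the satellite / Earth-center / ground-point triangle:
  sin(nadir)/R_E = sin(90 + el)/r  =>  cos(el) = (r/R_E)*sin(nadir)
cos(el) = (30420.6310 / 6371.0000) * sin(9.6 deg) = 0.7962974
el = arccos(0.7962974) = 37.2220 deg
(Earth-central angle = 90 - nadir - el = 43.1780 deg)

37.2220 degrees


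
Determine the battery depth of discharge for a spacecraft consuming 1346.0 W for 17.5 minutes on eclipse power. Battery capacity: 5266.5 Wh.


E_used = P * t / 60 = 1346.0 * 17.5 / 60 = 392.5833 Wh
DOD = E_used / E_total * 100 = 392.5833 / 5266.5 * 100
DOD = 7.4543 %

7.4543 %


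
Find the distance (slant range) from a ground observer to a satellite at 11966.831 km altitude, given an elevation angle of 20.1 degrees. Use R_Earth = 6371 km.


h = 11966.831 km, el = 20.1 deg
d = -R_E*sin(el) + sqrt((R_E*sin(el))^2 + 2*R_E*h + h^2)
d = -6371.0000*sin(0.3508112) + sqrt((6371.0000*0.3436597)^2 + 2*6371.0000*11966.831 + 11966.831^2)
d = 15144.9065 km

15144.9065 km


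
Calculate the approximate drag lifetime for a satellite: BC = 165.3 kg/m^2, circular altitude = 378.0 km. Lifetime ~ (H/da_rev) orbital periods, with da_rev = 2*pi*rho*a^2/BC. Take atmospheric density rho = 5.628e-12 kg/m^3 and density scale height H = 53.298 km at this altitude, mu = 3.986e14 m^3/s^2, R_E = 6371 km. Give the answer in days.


a = R_E + alt = 6749.0000 km = 6.749e+06 m
da_rev = 2*pi*rho*a^2/BC = 2*pi*5.628e-12*(6.749e+06)^2/165.3 = 9.744060 m per revolution
N = H/da_rev = 53298.0000 m / 9.744060 m = 5469.7938 revolutions
P = 2*pi*sqrt(a^3/mu) = 5517.8560 s
lifetime = N*P = 5469.7938 * 5517.8560 = 3.0181534e+07 s = 349.3233 days

349.3233 days


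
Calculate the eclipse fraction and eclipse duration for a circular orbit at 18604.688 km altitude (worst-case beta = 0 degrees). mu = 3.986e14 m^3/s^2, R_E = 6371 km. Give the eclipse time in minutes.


r = 24975.6880 km
T = 654.6907 min
Eclipse fraction = arcsin(R_E/r)/pi = arcsin(6371.0000/24975.6880)/pi
= arcsin(0.2550881)/pi = 0.08210446
Eclipse duration = 0.08210446 * 654.6907 = 53.7530 min

53.7530 minutes


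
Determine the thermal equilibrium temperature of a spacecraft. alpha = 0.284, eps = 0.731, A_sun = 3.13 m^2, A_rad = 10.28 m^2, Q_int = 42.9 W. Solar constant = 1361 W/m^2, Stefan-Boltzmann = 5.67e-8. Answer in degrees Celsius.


Numerator = alpha*S*A_sun + Q_int = 0.284*1361*3.13 + 42.9 = 1252.7201 W
Denominator = eps*sigma*A_rad = 0.731*5.67e-8*10.28 = 4.2608236e-07 W/K^4
T^4 = 2.9400892e+09 K^4
T = 232.8574 K = -40.2926 C

-40.2926 degrees Celsius


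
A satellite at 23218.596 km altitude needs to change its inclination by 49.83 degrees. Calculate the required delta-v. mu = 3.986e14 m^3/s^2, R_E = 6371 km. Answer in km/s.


r = 29589.5960 km = 2.9589596e+07 m
V = sqrt(mu/r) = 3670.2794 m/s
di = 49.83 deg = 0.8696976 rad
dV = 2*V*sin(di/2) = 2*3670.2794*sin(0.4348488)
dV = 3092.3812 m/s = 3.0924 km/s

3.0924 km/s


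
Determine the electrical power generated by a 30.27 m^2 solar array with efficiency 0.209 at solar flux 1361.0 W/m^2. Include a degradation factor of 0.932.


P = area * eta * S * degradation
P = 30.27 * 0.209 * 1361.0 * 0.932
P = 8024.7728 W

8024.7728 W


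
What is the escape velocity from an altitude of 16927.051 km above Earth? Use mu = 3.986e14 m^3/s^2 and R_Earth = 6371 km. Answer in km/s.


r = 6371.0 + 16927.051 = 23298.0510 km = 2.3298051e+07 m
v_esc = sqrt(2*mu/r) = sqrt(2*3.986e14 / 2.3298051e+07)
v_esc = 5849.5687 m/s = 5.8496 km/s

5.8496 km/s


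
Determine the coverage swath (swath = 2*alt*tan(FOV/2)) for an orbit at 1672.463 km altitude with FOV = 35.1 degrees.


FOV = 35.1 deg = 0.6126106 rad
swath = 2 * alt * tan(FOV/2) = 2 * 1672.463 * tan(0.3063053)
swath = 2 * 1672.463 * 0.3162585
swath = 1057.8612 km

1057.8612 km


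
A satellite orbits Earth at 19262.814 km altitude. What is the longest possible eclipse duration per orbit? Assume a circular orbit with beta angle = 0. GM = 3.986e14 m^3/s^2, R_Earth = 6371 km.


r = 25633.8140 km
T = 680.7377 min
Eclipse fraction = arcsin(R_E/r)/pi = arcsin(6371.0000/25633.8140)/pi
= arcsin(0.2485389)/pi = 0.07995038
Eclipse duration = 0.07995038 * 680.7377 = 54.4252 min

54.4252 minutes


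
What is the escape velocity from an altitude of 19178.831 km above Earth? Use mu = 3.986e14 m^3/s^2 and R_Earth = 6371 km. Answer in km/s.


r = 6371.0 + 19178.831 = 25549.8310 km = 2.5549831e+07 m
v_esc = sqrt(2*mu/r) = sqrt(2*3.986e14 / 2.5549831e+07)
v_esc = 5585.8546 m/s = 5.5859 km/s

5.5859 km/s


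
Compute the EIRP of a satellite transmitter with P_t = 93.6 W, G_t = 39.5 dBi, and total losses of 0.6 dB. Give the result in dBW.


Pt = 93.6 W = 19.7128 dBW
EIRP = Pt_dBW + Gt - losses = 19.7128 + 39.5 - 0.6 = 58.6128 dBW

58.6128 dBW


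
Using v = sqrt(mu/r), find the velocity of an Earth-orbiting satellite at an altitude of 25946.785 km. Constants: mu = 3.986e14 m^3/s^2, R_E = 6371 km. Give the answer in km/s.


r = R_E + alt = 6371.0 + 25946.785 = 32317.7850 km = 3.2317785e+07 m
v = sqrt(mu/r) = sqrt(3.986e14 / 3.2317785e+07) = 3511.9462 m/s = 3.5119 km/s

3.5119 km/s


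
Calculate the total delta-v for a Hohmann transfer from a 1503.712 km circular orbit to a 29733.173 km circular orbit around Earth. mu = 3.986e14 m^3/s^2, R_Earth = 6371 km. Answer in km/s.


r1 = 7874.7120 km = 7.874712e+06 m
r2 = 36104.1730 km = 3.6104173e+07 m
dv1 = sqrt(mu/r1)*(sqrt(2*r2/(r1+r2)) - 1) = 2001.7766 m/s
dv2 = sqrt(mu/r2)*(1 - sqrt(2*r1/(r1+r2))) = 1334.3073 m/s
total dv = |dv1| + |dv2| = 2001.7766 + 1334.3073 = 3336.0839 m/s = 3.3361 km/s

3.3361 km/s


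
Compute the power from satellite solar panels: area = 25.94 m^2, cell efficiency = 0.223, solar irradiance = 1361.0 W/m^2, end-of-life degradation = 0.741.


P = area * eta * S * degradation
P = 25.94 * 0.223 * 1361.0 * 0.741
P = 5833.7951 W

5833.7951 W


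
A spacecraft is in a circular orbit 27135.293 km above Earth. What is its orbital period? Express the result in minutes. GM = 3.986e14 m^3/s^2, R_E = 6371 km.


r = 33506.2930 km = 3.3506293e+07 m
T = 2*pi*sqrt(r^3/mu) = 2*pi*sqrt(3.7616566e+22 / 3.986e14)
T = 61038.0702 s = 1017.3012 min

1017.3012 minutes


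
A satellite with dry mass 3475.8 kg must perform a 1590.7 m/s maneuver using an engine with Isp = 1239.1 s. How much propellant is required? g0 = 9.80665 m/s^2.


ve = Isp * g0 = 1239.1 * 9.80665 = 12151.420015 m/s
mass ratio = exp(dv/ve) = exp(1590.7/12151.420015) = 1.13986121
m_prop = m_dry * (mr - 1) = 3475.8 * (1.13986121 - 1)
m_prop = 486.1296 kg

486.1296 kg


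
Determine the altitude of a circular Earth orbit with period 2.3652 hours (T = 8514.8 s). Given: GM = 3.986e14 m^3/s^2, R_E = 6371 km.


T = 8514.8 s
r = (mu*T^2/(4*pi^2))^(1/3) = (3.986e14 * 8514.8^2 / (4*pi^2))^(1/3)
r = 9.0124352e+06 m = 9012.4352 km
alt = r - R_E = 9012.4352 - 6371 = 2641.4352 km

2641.4352 km


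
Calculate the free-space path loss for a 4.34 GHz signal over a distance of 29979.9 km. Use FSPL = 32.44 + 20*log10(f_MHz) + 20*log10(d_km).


f = 4.34 GHz = 4340.0000 MHz
d = 29979.9 km
FSPL = 32.44 + 20*log10(4340.0000) + 20*log10(29979.9)
FSPL = 32.44 + 72.7498 + 89.5366
FSPL = 194.7264 dB

194.7264 dB


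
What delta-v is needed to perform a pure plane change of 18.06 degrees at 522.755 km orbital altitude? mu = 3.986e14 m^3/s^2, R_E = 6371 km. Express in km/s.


r = 6893.7550 km = 6.893755e+06 m
V = sqrt(mu/r) = 7603.9758 m/s
di = 18.06 deg = 0.3152065 rad
dV = 2*V*sin(di/2) = 2*7603.9758*sin(0.1576032)
dV = 2386.9123 m/s = 2.3869 km/s

2.3869 km/s


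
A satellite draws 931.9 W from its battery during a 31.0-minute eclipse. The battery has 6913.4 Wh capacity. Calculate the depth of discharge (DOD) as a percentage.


E_used = P * t / 60 = 931.9 * 31.0 / 60 = 481.4817 Wh
DOD = E_used / E_total * 100 = 481.4817 / 6913.4 * 100
DOD = 6.9645 %

6.9645 %


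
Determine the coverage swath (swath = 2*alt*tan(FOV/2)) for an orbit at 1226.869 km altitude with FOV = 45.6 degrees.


FOV = 45.6 deg = 0.7958701 rad
swath = 2 * alt * tan(FOV/2) = 2 * 1226.869 * tan(0.3979351)
swath = 2 * 1226.869 * 0.4203613
swath = 1031.4565 km

1031.4565 km


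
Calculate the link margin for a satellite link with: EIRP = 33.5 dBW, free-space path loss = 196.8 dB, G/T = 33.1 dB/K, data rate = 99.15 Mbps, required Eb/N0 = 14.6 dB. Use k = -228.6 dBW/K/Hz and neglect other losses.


C/N0 = EIRP - FSPL + G/T - k = 33.5 - 196.8 + 33.1 - (-228.6)
C/N0 = 98.4000 dB-Hz
R_b = 99.15 Mbps = 9.915e+07 bps -> 10*log10(R_b) = 79.9629 dB-Hz
Eb/N0 = C/N0 - 10*log10(R_b) = 98.4000 - 79.9629 = 18.4371 dB
Margin = Eb/N0 - Eb/N0_req = 18.4371 - 14.6 = 3.8371 dB (link closes)

3.8371 dB


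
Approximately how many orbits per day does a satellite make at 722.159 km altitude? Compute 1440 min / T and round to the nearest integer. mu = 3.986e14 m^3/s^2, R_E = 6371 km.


r = 7.093159e+06 m
T = 2*pi*sqrt(r^3/mu) = 5945.2588 s = 99.0876 min
revs/day = 1440 / 99.0876 = 14.5326
Rounded: 15 revolutions per day

15 revolutions per day


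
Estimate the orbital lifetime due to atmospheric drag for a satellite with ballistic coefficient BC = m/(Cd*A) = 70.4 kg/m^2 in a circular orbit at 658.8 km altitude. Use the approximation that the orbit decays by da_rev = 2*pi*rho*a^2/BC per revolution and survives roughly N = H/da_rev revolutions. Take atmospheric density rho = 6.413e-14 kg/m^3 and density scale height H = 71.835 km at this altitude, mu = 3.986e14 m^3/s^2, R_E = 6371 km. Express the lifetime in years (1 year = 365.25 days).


a = R_E + alt = 7029.8000 km = 7.0298e+06 m
da_rev = 2*pi*rho*a^2/BC = 2*pi*6.413e-14*(7.0298e+06)^2/70.4 = 0.282848831 m per revolution
N = H/da_rev = 71835.0000 m / 0.282848831 m = 253969.5844 revolutions
P = 2*pi*sqrt(a^3/mu) = 5865.7787 s
lifetime = N*P = 253969.5844 * 5865.7787 = 1.4897294e+09 s = 17242.2382 days
years = 17242.2382 / 365.25 = 47.2067 years

47.2067 years


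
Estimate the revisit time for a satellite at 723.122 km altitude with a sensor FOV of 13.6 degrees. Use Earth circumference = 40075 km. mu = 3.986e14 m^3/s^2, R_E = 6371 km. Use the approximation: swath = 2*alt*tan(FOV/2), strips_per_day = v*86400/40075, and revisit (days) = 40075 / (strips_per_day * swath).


swath = 2*723.122*tan(0.1186824) = 172.4542 km
v = sqrt(mu/r) = 7495.8230 m/s = 7.4958 km/s
strips/day = v*86400/40075 = 7.4958*86400/40075 = 16.1607
coverage/day = strips * swath = 16.1607 * 172.4542 = 2786.9758 km
revisit = 40075 / 2786.9758 = 14.3794 days

14.3794 days


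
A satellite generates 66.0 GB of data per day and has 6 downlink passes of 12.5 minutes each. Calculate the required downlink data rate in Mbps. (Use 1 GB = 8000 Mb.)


total contact time = 6 * 12.5 * 60 = 4500.0000 s
data = 66.0 GB = 528000.0000 Mb
rate = 528000.0000 / 4500.0000 = 117.3333 Mbps

117.3333 Mbps


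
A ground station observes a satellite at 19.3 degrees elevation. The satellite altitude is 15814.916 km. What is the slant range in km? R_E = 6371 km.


h = 15814.916 km, el = 19.3 deg
d = -R_E*sin(el) + sqrt((R_E*sin(el))^2 + 2*R_E*h + h^2)
d = -6371.0000*sin(0.3368485) + sqrt((6371.0000*0.3305144)^2 + 2*6371.0000*15814.916 + 15814.916^2)
d = 19249.8361 km

19249.8361 km


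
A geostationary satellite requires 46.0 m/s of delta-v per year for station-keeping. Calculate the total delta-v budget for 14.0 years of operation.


dV = rate * years = 46.0 * 14.0
dV = 644.0000 m/s

644.0000 m/s


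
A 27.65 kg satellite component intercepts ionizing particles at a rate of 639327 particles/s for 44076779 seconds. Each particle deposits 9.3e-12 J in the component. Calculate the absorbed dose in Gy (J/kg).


Total energy deposited = rate * time * E_per
  = 639327 * 44076779 * 9.3e-12 = 262.0691 J
Dose = E_total / mass = 262.0691 / 27.65
Dose = 9.4781 Gy

9.4781 Gy


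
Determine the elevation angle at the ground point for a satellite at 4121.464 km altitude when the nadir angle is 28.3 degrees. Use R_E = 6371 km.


r = R_E + alt = 10492.4640 km
Law of sines in the satellite / Earth-center / ground-point triangle:
  sin(nadir)/R_E = sin(90 + el)/r  =>  cos(el) = (r/R_E)*sin(nadir)
cos(el) = (10492.4640 / 6371.0000) * sin(28.3 deg) = 0.7807806
el = arccos(0.7807806) = 38.6679 deg
(Earth-central angle = 90 - nadir - el = 23.0321 deg)

38.6679 degrees


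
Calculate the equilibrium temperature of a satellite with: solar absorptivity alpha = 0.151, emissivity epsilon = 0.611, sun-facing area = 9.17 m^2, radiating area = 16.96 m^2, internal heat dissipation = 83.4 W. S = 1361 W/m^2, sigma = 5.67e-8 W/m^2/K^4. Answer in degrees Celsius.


Numerator = alpha*S*A_sun + Q_int = 0.151*1361*9.17 + 83.4 = 1967.9359 W
Denominator = eps*sigma*A_rad = 0.611*5.67e-8*16.96 = 5.8755715e-07 W/K^4
T^4 = 3.3493523e+09 K^4
T = 240.5693 K = -32.5807 C

-32.5807 degrees Celsius


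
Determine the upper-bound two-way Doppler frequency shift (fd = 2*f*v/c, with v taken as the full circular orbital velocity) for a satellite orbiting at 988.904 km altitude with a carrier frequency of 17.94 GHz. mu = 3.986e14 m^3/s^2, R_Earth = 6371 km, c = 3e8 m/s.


r = 7.359904e+06 m
v = sqrt(mu/r) = 7359.2333 m/s (worst-case radial velocity)
f = 17.94 GHz = 1.794e+10 Hz
fd = 2*f*v/c = 2*1.794e+10*7359.2333/3.0e+08
fd = 880164.3055 Hz

880164.3055 Hz


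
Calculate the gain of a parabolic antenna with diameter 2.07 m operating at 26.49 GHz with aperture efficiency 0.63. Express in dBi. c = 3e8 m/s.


lambda = c/f = 3e8 / 2.649e+10 = 0.01132503 m
G = eta*(pi*D/lambda)^2 = 0.63*(pi*2.07/0.01132503)^2
G = 207731.5171 (linear)
G = 10*log10(207731.5171) = 53.1750 dBi

53.1750 dBi


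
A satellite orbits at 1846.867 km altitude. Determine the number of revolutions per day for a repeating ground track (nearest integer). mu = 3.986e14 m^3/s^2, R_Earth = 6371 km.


r = 8.217867e+06 m
T = 2*pi*sqrt(r^3/mu) = 7413.9539 s = 123.5659 min
revs/day = 1440 / 123.5659 = 11.6537
Rounded: 12 revolutions per day

12 revolutions per day


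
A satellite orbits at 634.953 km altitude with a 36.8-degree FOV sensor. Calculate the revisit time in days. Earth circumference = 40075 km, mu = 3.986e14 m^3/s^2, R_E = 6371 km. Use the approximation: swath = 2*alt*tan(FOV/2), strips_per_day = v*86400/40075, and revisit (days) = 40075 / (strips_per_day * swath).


swath = 2*634.953*tan(0.3211406) = 422.4415 km
v = sqrt(mu/r) = 7542.8425 m/s = 7.5428 km/s
strips/day = v*86400/40075 = 7.5428*86400/40075 = 16.2620
coverage/day = strips * swath = 16.2620 * 422.4415 = 6869.7641 km
revisit = 40075 / 6869.7641 = 5.8335 days

5.8335 days


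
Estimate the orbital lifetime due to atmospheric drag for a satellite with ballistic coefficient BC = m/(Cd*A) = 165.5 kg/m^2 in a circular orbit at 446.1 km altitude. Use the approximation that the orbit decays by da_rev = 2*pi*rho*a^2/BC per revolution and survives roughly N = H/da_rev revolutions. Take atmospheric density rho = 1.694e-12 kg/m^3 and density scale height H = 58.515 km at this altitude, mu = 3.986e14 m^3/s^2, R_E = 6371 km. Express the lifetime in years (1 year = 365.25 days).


a = R_E + alt = 6817.1000 km = 6.8171e+06 m
da_rev = 2*pi*rho*a^2/BC = 2*pi*1.694e-12*(6.8171e+06)^2/165.5 = 2.988785 m per revolution
N = H/da_rev = 58515.0000 m / 2.988785 m = 19578.1929 revolutions
P = 2*pi*sqrt(a^3/mu) = 5601.5823 s
lifetime = N*P = 19578.1929 * 5601.5823 = 1.0966886e+08 s = 1269.3155 days
years = 1269.3155 / 365.25 = 3.4752 years

3.4752 years


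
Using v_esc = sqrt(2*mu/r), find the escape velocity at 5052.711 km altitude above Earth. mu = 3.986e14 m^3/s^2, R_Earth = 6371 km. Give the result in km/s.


r = 6371.0 + 5052.711 = 11423.7110 km = 1.1423711e+07 m
v_esc = sqrt(2*mu/r) = sqrt(2*3.986e14 / 1.1423711e+07)
v_esc = 8353.7224 m/s = 8.3537 km/s

8.3537 km/s


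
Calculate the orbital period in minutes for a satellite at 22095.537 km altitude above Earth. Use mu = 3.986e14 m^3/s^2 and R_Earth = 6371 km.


r = 28466.5370 km = 2.8466537e+07 m
T = 2*pi*sqrt(r^3/mu) = 2*pi*sqrt(2.306768e+22 / 3.986e14)
T = 47798.3800 s = 796.6397 min

796.6397 minutes


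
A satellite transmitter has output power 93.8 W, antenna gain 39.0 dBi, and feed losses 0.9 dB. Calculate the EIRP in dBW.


Pt = 93.8 W = 19.7220 dBW
EIRP = Pt_dBW + Gt - losses = 19.7220 + 39.0 - 0.9 = 57.8220 dBW

57.8220 dBW


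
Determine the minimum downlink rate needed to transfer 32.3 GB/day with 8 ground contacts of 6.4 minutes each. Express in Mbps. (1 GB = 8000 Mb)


total contact time = 8 * 6.4 * 60 = 3072.0000 s
data = 32.3 GB = 258400.0000 Mb
rate = 258400.0000 / 3072.0000 = 84.1146 Mbps

84.1146 Mbps


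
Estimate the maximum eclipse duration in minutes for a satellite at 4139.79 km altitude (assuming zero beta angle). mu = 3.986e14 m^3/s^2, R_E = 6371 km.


r = 10510.7900 km
T = 178.7364 min
Eclipse fraction = arcsin(R_E/r)/pi = arcsin(6371.0000/10510.7900)/pi
= arcsin(0.606139)/pi = 0.2072825
Eclipse duration = 0.2072825 * 178.7364 = 37.0489 min

37.0489 minutes


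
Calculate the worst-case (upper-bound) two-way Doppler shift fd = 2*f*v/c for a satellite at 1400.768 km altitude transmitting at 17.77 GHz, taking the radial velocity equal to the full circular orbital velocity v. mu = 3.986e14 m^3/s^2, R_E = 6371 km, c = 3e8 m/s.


r = 7.771768e+06 m
v = sqrt(mu/r) = 7161.5781 m/s (worst-case radial velocity)
f = 17.77 GHz = 1.777e+10 Hz
fd = 2*f*v/c = 2*1.777e+10*7161.5781/3.0e+08
fd = 848408.2873 Hz

848408.2873 Hz


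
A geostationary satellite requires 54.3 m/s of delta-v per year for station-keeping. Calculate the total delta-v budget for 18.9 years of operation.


dV = rate * years = 54.3 * 18.9
dV = 1026.2700 m/s

1026.2700 m/s


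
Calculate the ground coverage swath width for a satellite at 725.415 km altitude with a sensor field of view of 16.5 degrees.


FOV = 16.5 deg = 0.2879793 rad
swath = 2 * alt * tan(FOV/2) = 2 * 725.415 * tan(0.1439897)
swath = 2 * 725.415 * 0.1449931
swath = 210.3603 km

210.3603 km


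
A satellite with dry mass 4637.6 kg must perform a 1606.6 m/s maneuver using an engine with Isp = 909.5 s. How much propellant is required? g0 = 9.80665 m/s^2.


ve = Isp * g0 = 909.5 * 9.80665 = 8919.148175 m/s
mass ratio = exp(dv/ve) = exp(1606.6/8919.148175) = 1.19737218
m_prop = m_dry * (mr - 1) = 4637.6 * (1.19737218 - 1)
m_prop = 915.3332 kg

915.3332 kg


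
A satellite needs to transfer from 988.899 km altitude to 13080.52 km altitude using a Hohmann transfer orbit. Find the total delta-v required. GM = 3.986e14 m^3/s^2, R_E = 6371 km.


r1 = 7359.8990 km = 7.359899e+06 m
r2 = 19451.5200 km = 1.945152e+07 m
dv1 = sqrt(mu/r1)*(sqrt(2*r2/(r1+r2)) - 1) = 1505.4753 m/s
dv2 = sqrt(mu/r2)*(1 - sqrt(2*r1/(r1+r2))) = 1172.6527 m/s
total dv = |dv1| + |dv2| = 1505.4753 + 1172.6527 = 2678.1280 m/s = 2.6781 km/s

2.6781 km/s


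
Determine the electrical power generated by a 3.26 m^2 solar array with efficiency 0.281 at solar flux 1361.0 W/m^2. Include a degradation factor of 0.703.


P = area * eta * S * degradation
P = 3.26 * 0.281 * 1361.0 * 0.703
P = 876.4706 W

876.4706 W


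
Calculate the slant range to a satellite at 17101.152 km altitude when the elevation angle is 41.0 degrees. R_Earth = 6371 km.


h = 17101.152 km, el = 41.0 deg
d = -R_E*sin(el) + sqrt((R_E*sin(el))^2 + 2*R_E*h + h^2)
d = -6371.0000*sin(0.715585) + sqrt((6371.0000*0.656059)^2 + 2*6371.0000*17101.152 + 17101.152^2)
d = 18794.6381 km

18794.6381 km


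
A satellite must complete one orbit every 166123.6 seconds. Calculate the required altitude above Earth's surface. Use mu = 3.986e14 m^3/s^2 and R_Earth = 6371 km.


T = 166123.6 s
r = (mu*T^2/(4*pi^2))^(1/3) = (3.986e14 * 166123.6^2 / (4*pi^2))^(1/3)
r = 6.5315072e+07 m = 65315.0718 km
alt = r - R_E = 65315.0718 - 6371 = 58944.0718 km

58944.0718 km


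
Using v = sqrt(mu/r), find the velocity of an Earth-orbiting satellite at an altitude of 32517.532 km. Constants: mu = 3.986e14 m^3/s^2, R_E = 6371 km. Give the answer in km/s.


r = R_E + alt = 6371.0 + 32517.532 = 38888.5320 km = 3.8888532e+07 m
v = sqrt(mu/r) = sqrt(3.986e14 / 3.8888532e+07) = 3201.5322 m/s = 3.2015 km/s

3.2015 km/s


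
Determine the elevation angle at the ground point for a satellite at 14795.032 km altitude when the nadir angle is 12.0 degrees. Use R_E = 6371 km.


r = R_E + alt = 21166.0320 km
Law of sines in the satellite / Earth-center / ground-point triangle:
  sin(nadir)/R_E = sin(90 + el)/r  =>  cos(el) = (r/R_E)*sin(nadir)
cos(el) = (21166.0320 / 6371.0000) * sin(12.0 deg) = 0.6907339
el = arccos(0.6907339) = 46.3118 deg
(Earth-central angle = 90 - nadir - el = 31.6882 deg)

46.3118 degrees


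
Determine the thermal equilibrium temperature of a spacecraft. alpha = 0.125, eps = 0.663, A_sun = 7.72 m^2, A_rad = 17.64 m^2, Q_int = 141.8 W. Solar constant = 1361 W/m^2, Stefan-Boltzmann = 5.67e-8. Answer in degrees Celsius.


Numerator = alpha*S*A_sun + Q_int = 0.125*1361*7.72 + 141.8 = 1455.1650 W
Denominator = eps*sigma*A_rad = 0.663*5.67e-8*17.64 = 6.6312464e-07 W/K^4
T^4 = 2.1944065e+09 K^4
T = 216.4359 K = -56.7141 C

-56.7141 degrees Celsius


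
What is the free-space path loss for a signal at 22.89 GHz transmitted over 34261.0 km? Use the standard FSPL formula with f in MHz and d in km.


f = 22.89 GHz = 22890.0000 MHz
d = 34261.0 km
FSPL = 32.44 + 20*log10(22890.0000) + 20*log10(34261.0)
FSPL = 32.44 + 87.1929 + 90.6960
FSPL = 210.3289 dB

210.3289 dB


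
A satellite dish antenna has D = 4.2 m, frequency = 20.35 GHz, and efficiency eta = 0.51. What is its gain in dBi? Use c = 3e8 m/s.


lambda = c/f = 3e8 / 2.035e+10 = 0.01474201 m
G = eta*(pi*D/lambda)^2 = 0.51*(pi*4.2/0.01474201)^2
G = 408559.0358 (linear)
G = 10*log10(408559.0358) = 56.1125 dBi

56.1125 dBi


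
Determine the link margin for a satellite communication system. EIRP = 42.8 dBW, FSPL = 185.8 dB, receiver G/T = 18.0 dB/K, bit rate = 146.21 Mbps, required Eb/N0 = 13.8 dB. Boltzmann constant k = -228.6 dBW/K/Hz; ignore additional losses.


C/N0 = EIRP - FSPL + G/T - k = 42.8 - 185.8 + 18.0 - (-228.6)
C/N0 = 103.6000 dB-Hz
R_b = 146.21 Mbps = 1.4621e+08 bps -> 10*log10(R_b) = 81.6498 dB-Hz
Eb/N0 = C/N0 - 10*log10(R_b) = 103.6000 - 81.6498 = 21.9502 dB
Margin = Eb/N0 - Eb/N0_req = 21.9502 - 13.8 = 8.1502 dB (link closes)

8.1502 dB


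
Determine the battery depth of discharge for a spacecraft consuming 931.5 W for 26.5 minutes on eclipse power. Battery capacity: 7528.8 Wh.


E_used = P * t / 60 = 931.5 * 26.5 / 60 = 411.4125 Wh
DOD = E_used / E_total * 100 = 411.4125 / 7528.8 * 100
DOD = 5.4645 %

5.4645 %


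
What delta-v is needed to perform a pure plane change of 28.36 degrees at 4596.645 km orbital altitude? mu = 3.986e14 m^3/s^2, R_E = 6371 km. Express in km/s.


r = 10967.6450 km = 1.0967645e+07 m
V = sqrt(mu/r) = 6028.5373 m/s
di = 28.36 deg = 0.4949754 rad
dV = 2*V*sin(di/2) = 2*6028.5373*sin(0.2474877)
dV = 2953.6092 m/s = 2.9536 km/s

2.9536 km/s


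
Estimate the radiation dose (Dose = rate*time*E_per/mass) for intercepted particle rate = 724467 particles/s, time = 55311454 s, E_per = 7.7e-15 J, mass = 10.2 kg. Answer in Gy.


Total energy deposited = rate * time * E_per
  = 724467 * 55311454 * 7.7e-15 = 0.3085492 J
Dose = E_total / mass = 0.3085492 / 10.2
Dose = 0.03024992 Gy

0.0302 Gy


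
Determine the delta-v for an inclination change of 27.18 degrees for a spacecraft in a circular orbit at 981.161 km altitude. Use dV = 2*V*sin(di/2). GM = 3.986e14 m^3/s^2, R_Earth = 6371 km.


r = 7352.1610 km = 7.352161e+06 m
V = sqrt(mu/r) = 7363.1075 m/s
di = 27.18 deg = 0.4743805 rad
dV = 2*V*sin(di/2) = 2*7363.1075*sin(0.2371902)
dV = 3460.2551 m/s = 3.4603 km/s

3.4603 km/s


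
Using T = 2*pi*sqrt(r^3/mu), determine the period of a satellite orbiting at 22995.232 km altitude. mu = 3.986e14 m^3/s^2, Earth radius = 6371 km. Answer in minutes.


r = 29366.2320 km = 2.9366232e+07 m
T = 2*pi*sqrt(r^3/mu) = 2*pi*sqrt(2.5324721e+22 / 3.986e14)
T = 50082.2186 s = 834.7036 min

834.7036 minutes


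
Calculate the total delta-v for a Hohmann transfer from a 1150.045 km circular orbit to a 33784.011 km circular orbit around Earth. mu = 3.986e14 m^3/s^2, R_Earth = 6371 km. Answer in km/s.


r1 = 7521.0450 km = 7.521045e+06 m
r2 = 40155.0110 km = 4.0155011e+07 m
dv1 = sqrt(mu/r1)*(sqrt(2*r2/(r1+r2)) - 1) = 2168.5610 m/s
dv2 = sqrt(mu/r2)*(1 - sqrt(2*r1/(r1+r2))) = 1380.9275 m/s
total dv = |dv1| + |dv2| = 2168.5610 + 1380.9275 = 3549.4885 m/s = 3.5495 km/s

3.5495 km/s


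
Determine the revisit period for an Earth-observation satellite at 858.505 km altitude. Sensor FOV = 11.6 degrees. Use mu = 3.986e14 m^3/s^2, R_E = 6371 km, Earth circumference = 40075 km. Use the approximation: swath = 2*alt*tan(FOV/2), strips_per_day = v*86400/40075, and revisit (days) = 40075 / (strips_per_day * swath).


swath = 2*858.505*tan(0.1012291) = 174.4075 km
v = sqrt(mu/r) = 7425.3062 m/s = 7.4253 km/s
strips/day = v*86400/40075 = 7.4253*86400/40075 = 16.0086
coverage/day = strips * swath = 16.0086 * 174.4075 = 2792.0280 km
revisit = 40075 / 2792.0280 = 14.3534 days

14.3534 days


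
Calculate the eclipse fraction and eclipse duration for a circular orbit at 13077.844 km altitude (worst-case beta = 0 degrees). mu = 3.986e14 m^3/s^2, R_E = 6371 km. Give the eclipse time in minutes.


r = 19448.8440 km
T = 449.8841 min
Eclipse fraction = arcsin(R_E/r)/pi = arcsin(6371.0000/19448.8440)/pi
= arcsin(0.3275773)/pi = 0.1062322
Eclipse duration = 0.1062322 * 449.8841 = 47.7922 min

47.7922 minutes


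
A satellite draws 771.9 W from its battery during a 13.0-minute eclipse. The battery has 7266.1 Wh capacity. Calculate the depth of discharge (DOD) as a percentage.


E_used = P * t / 60 = 771.9 * 13.0 / 60 = 167.2450 Wh
DOD = E_used / E_total * 100 = 167.2450 / 7266.1 * 100
DOD = 2.3017 %

2.3017 %


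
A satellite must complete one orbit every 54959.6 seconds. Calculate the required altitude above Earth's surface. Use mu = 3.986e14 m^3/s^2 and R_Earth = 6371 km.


T = 54959.6 s
r = (mu*T^2/(4*pi^2))^(1/3) = (3.986e14 * 54959.6^2 / (4*pi^2))^(1/3)
r = 3.1243156e+07 m = 31243.1558 km
alt = r - R_E = 31243.1558 - 6371 = 24872.1558 km

24872.1558 km


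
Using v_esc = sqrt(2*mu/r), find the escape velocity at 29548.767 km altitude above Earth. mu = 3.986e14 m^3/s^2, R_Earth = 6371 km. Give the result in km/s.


r = 6371.0 + 29548.767 = 35919.7670 km = 3.5919767e+07 m
v_esc = sqrt(2*mu/r) = sqrt(2*3.986e14 / 3.5919767e+07)
v_esc = 4711.0411 m/s = 4.7110 km/s

4.7110 km/s


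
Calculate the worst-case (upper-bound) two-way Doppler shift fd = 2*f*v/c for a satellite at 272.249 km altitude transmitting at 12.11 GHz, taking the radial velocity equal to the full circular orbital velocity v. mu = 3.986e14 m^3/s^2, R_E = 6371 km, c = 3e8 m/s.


r = 6.643249e+06 m
v = sqrt(mu/r) = 7746.0159 m/s (worst-case radial velocity)
f = 12.11 GHz = 1.211e+10 Hz
fd = 2*f*v/c = 2*1.211e+10*7746.0159/3.0e+08
fd = 625361.6803 Hz

625361.6803 Hz


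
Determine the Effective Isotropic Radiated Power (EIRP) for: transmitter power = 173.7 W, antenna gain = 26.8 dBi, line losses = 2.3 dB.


Pt = 173.7 W = 22.3980 dBW
EIRP = Pt_dBW + Gt - losses = 22.3980 + 26.8 - 2.3 = 46.8980 dBW

46.8980 dBW


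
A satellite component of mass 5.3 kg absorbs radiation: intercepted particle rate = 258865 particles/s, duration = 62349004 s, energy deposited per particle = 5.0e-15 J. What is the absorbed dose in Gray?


Total energy deposited = rate * time * E_per
  = 258865 * 62349004 * 5.0e-15 = 0.08069987 J
Dose = E_total / mass = 0.08069987 / 5.3
Dose = 0.01522639 Gy

0.0152 Gy


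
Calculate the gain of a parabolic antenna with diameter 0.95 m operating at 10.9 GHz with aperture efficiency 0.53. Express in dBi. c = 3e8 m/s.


lambda = c/f = 3e8 / 1.09e+10 = 0.02752294 m
G = eta*(pi*D/lambda)^2 = 0.53*(pi*0.95/0.02752294)^2
G = 6232.0842 (linear)
G = 10*log10(6232.0842) = 37.9463 dBi

37.9463 dBi


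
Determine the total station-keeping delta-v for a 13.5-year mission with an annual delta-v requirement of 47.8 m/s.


dV = rate * years = 47.8 * 13.5
dV = 645.3000 m/s

645.3000 m/s


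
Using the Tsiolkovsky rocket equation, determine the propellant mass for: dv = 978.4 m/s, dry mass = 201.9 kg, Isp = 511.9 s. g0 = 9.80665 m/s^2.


ve = Isp * g0 = 511.9 * 9.80665 = 5020.024135 m/s
mass ratio = exp(dv/ve) = exp(978.4/5020.024135) = 1.21518881
m_prop = m_dry * (mr - 1) = 201.9 * (1.21518881 - 1)
m_prop = 43.4466 kg

43.4466 kg
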